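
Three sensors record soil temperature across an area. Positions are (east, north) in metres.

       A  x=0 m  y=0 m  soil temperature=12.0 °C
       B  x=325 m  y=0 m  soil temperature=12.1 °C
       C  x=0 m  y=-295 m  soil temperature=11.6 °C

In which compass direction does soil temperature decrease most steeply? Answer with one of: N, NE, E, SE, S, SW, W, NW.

S

∂T/∂x = (12.1 − 12.0) / (325 − 0) = +0.0003077
∂T/∂y = (11.6 − 12.0) / (-295 − 0) = +0.001356
Steepest decrease is along −∇f = (-0.0003077 E, -0.001356 N) → south.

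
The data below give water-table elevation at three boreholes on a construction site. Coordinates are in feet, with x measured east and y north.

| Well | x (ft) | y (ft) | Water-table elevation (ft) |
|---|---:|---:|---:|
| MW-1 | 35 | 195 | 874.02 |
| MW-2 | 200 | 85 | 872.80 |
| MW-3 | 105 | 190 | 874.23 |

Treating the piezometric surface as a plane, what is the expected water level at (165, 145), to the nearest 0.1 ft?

873.7 ft

Differences from MW-1: to MW-2 (Δx, Δy, Δh) = (165, -110, -1.22); to MW-3 = (70, -5, +0.21).
Solve a·Δx + b·Δy = Δh: det = 165·(-5) − 70·(-110) = 6875.
∂h/∂x = [(-1.22)·(-5) − (+0.21)·(-110)] / 6875 = +0.004247
∂h/∂y = [165·(+0.21) − 70·(-1.22)] / 6875 = +0.01746
h(165, 145) = 874.02 + (+0.004247)·(130) + (+0.01746)·(-50) = 874.02 +0.552 -0.873 = 873.699 ft.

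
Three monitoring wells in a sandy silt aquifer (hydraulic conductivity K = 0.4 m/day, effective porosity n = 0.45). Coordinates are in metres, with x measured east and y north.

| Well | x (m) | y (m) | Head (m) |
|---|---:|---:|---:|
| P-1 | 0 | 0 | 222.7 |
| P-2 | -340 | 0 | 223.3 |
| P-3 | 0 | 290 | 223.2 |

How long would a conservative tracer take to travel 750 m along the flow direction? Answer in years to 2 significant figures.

940 years

∂h/∂x = (223.3 − 222.7) / (-340 − 0) = -0.001765
∂h/∂y = (223.2 − 222.7) / (290 − 0) = +0.001724
|∇h| = √(-0.001765² + 0.001724²) = 0.002467
Seepage velocity v = K·i/n = 0.4 × 0.002467 / 0.45 = 0.002193 m/day.
t = 750 / 0.002193 = 3.42e+05 days = 936 years.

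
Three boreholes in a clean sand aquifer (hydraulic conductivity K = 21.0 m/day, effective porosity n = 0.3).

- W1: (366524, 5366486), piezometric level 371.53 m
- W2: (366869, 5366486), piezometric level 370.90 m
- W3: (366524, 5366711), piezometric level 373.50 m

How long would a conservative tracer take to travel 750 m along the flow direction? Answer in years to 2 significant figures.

∂h/∂x = (370.90 − 371.53) / (366869 − 366524) = -0.001826
∂h/∂y = (373.50 − 371.53) / (5366711 − 5366486) = +0.008756
|∇h| = √(-0.001826² + 0.008756²) = 0.008944
Seepage velocity v = K·i/n = 21.0 × 0.008944 / 0.3 = 0.6261 m/day.
t = 750 / 0.6261 = 1198 days = 3.28 years.

3.3 years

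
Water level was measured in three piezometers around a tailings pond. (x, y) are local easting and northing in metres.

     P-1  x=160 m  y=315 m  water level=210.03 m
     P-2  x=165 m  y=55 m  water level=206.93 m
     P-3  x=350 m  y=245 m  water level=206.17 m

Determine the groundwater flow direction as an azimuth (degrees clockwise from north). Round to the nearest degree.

Three-point gradient (reference P-1): Δ to P-2 = (5, -260, -3.10), Δ to P-3 = (190, -70, -3.86).
∂h/∂x = -0.01604, ∂h/∂y = +0.01161 (det = 49050).
Flow direction (−∇h) has components (+0.01604 E, -0.01161 N).
Azimuth = atan2(E, N) = atan2(+0.01604, -0.01161) = 125.9° ≈ 126°.

126°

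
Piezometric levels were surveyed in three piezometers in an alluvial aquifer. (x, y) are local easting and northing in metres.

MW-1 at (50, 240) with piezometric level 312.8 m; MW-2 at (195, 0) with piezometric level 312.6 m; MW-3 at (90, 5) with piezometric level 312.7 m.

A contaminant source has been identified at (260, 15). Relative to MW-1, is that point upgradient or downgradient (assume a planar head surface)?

With h = a·x + b·y + c and MW-1 as origin, the differences give:
  145·a + (-240)·b = -0.2
  40·a + (-235)·b = -0.1
Eliminate b (×(-235) and ×(-240), subtract): -24475·a = 23.00 → a = ∂h/∂x = -0.0009397
Back-substitute: b = ∂h/∂y = +0.0002656.
Head at (260, 15) = 312.8 + (-0.0009397)·(210) + (+0.0002656)·(-225) = 312.54 m.
That is lower than the 312.8 m at MW-1, so the point is downgradient.

downgradient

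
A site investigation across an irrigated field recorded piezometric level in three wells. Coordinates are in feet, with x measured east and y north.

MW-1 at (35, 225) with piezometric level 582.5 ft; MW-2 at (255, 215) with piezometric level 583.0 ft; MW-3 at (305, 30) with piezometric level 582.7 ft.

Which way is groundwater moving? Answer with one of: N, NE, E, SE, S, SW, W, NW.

Taking MW-1 as reference: MW-2−MW-1 = (220, -10, +0.5); MW-3−MW-1 = (270, -195, +0.2).
Solve a·Δx + b·Δy = Δh: det = 220·(-195) − 270·(-10) = -40200.
∂h/∂x = [(+0.5)·(-195) − (+0.2)·(-10)] / -40200 = +0.002376
∂h/∂y = [220·(+0.2) − 270·(+0.5)] / -40200 = +0.002264
Flow = −∇h = (-0.002376 east, -0.002264 north), which points southwest.

SW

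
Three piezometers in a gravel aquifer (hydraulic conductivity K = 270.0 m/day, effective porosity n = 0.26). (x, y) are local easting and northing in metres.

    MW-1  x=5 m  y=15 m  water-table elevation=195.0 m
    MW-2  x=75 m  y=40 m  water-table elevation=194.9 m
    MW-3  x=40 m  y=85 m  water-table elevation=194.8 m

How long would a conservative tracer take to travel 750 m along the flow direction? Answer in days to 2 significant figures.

270 days

With h = a·x + b·y + c and MW-1 as origin, the differences give:
  70·a + 25·b = -0.1
  35·a + 70·b = -0.2
Eliminate b (×70 and ×25, subtract): 4025·a = -2.00 → a = ∂h/∂x = -0.0004969
Back-substitute: b = ∂h/∂y = -0.002609.
|∇h| = √(-0.0004969² + -0.002609²) = 0.002656
Seepage velocity v = K·i/n = 270.0 × 0.002656 / 0.26 = 2.758 m/day.
t = 750 / 2.758 = 271.9 days.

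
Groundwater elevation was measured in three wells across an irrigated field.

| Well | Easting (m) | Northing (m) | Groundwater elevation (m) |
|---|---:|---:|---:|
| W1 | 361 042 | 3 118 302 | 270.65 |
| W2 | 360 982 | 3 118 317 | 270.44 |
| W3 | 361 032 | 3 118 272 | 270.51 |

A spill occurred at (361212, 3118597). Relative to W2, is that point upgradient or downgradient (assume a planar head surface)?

Differences from W1: to W2 (Δx, Δy, Δh) = (-60, 15, -0.21); to W3 = (-10, -30, -0.14).
Solve a·Δx + b·Δy = Δh: det = (-60)·(-30) − (-10)·15 = 1950.
∂h/∂x = [(-0.21)·(-30) − (-0.14)·15] / 1950 = +0.004308
∂h/∂y = [(-60)·(-0.14) − (-10)·(-0.21)] / 1950 = +0.003231
Head at (361212, 3118597) = 270.65 + (+0.004308)·(170) + (+0.003231)·(295) = 272.34 m.
That is higher than the 270.44 m at W2, so the point is upgradient.

upgradient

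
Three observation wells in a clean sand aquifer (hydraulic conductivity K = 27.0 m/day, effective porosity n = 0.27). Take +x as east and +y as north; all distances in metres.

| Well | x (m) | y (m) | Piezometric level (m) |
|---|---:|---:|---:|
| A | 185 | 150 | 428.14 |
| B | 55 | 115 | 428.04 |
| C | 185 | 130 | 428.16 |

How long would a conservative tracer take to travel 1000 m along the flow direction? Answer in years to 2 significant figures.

With h = a·x + b·y + c and A as origin, the differences give:
  (-130)·a + (-35)·b = -0.10
  0·a + (-20)·b = +0.02
Eliminate b (×(-20) and ×(-35), subtract): 2600·a = 2.700 → a = ∂h/∂x = +0.001038
Back-substitute: b = ∂h/∂y = -0.001000.
|∇h| = √(0.001038² + -0.001000²) = 0.001441
Seepage velocity v = K·i/n = 27.0 × 0.001441 / 0.27 = 0.1441 m/day.
t = 1000 / 0.1441 = 6940 days = 19 years.

19 years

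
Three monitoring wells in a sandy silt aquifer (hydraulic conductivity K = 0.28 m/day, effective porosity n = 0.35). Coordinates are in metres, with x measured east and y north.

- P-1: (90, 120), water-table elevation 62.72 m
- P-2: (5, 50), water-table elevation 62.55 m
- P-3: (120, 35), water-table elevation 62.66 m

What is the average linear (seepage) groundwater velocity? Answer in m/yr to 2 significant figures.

Differences from P-1: to P-2 (Δx, Δy, Δh) = (-85, -70, -0.17); to P-3 = (30, -85, -0.06).
Solve a·Δx + b·Δy = Δh: det = (-85)·(-85) − 30·(-70) = 9325.
∂h/∂x = [(-0.17)·(-85) − (-0.06)·(-70)] / 9325 = +0.001099
∂h/∂y = [(-85)·(-0.06) − 30·(-0.17)] / 9325 = +0.001094
|∇h| = √(0.001099² + 0.001094²) = 0.001551
Seepage velocity v = K·i/n = 0.28 × 0.001551 / 0.35 = 0.001241 m/day = 0.4533 m/yr.

0.45 m/yr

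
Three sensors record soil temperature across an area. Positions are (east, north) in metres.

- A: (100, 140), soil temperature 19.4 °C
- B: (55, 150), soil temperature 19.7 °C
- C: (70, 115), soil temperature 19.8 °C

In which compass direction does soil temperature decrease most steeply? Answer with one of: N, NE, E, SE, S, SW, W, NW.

NE

Three-point gradient (reference A): Δ to B = (-45, 10, +0.3), Δ to C = (-30, -25, +0.4).
∂T/∂x = -0.008070, ∂T/∂y = -0.006316 (det = 1425).
Steepest decrease is along −∇f = (+0.008070 E, +0.006316 N) → northeast.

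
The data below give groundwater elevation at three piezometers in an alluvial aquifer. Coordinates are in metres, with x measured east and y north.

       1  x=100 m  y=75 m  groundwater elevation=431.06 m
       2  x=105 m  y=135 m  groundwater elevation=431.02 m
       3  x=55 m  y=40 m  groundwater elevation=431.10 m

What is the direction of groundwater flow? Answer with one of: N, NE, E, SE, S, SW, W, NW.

NE

Taking 1 as reference: 2−1 = (5, 60, -0.04); 3−1 = (-45, -35, +0.04).
Determinant of the coordinate differences = 5·(-35) − (-45)·60 = 2525.
∂h/∂x = [(-0.04)·(-35) − (+0.04)·60] / 2525 = -0.0003960
∂h/∂y = [5·(+0.04) − (-45)·(-0.04)] / 2525 = -0.0006337
Flow = −∇h = (+0.0003960 east, +0.0006337 north), which points northeast.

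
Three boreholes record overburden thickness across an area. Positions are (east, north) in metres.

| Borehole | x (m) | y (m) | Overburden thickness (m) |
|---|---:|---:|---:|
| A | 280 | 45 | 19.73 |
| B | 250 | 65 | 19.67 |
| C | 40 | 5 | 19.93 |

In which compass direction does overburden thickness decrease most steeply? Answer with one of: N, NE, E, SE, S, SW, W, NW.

Three-point gradient (reference A): Δ to B = (-30, 20, -0.06), Δ to C = (-240, -40, +0.20).
∂d/∂x = -0.0002667, ∂d/∂y = -0.003400 (det = 6000).
Steepest decrease is along −∇f = (+0.0002667 E, +0.003400 N) → north.

N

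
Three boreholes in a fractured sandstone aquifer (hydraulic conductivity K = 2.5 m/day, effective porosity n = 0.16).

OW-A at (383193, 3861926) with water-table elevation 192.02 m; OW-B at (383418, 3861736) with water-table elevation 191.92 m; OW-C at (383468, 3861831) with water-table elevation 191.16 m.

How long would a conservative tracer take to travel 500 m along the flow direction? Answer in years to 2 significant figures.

With h = a·x + b·y + c and OW-A as origin, the differences give:
  225·a + (-190)·b = -0.10
  275·a + (-95)·b = -0.86
Eliminate b (×(-95) and ×(-190), subtract): 30875·a = -153.900 → a = ∂h/∂x = -0.004985
Back-substitute: b = ∂h/∂y = -0.005377.
|∇h| = √(-0.004985² + -0.005377²) = 0.007332
Seepage velocity v = K·i/n = 2.5 × 0.007332 / 0.16 = 0.1146 m/day.
t = 500 / 0.1146 = 4363 days = 11.9 years.

12 years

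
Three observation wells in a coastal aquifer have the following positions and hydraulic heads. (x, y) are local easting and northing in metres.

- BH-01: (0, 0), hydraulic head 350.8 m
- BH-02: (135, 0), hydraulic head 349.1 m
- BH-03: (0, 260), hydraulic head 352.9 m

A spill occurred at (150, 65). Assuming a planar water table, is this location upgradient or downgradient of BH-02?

∂h/∂x = (349.1 − 350.8) / (135 − 0) = -0.01259
∂h/∂y = (352.9 − 350.8) / (260 − 0) = +0.008077
Head at (150, 65) = 350.8 + (-0.01259)·(150) + (+0.008077)·(65) = 349.44 m.
That is higher than the 349.1 m at BH-02, so the point is upgradient.

upgradient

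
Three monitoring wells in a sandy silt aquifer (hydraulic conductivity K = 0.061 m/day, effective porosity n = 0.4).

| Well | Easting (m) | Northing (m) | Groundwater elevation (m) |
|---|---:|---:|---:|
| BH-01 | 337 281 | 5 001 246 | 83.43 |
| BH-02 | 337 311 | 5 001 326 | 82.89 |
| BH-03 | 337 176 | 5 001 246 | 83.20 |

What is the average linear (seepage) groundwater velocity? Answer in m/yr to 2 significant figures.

0.44 m/yr

Differences from BH-01: to BH-02 (Δx, Δy, Δh) = (30, 80, -0.54); to BH-03 = (-105, 0, -0.23).
Determinant of the coordinate differences = 30·0 − (-105)·80 = 8400.
∂h/∂x = [(-0.54)·0 − (-0.23)·80] / 8400 = +0.002190
∂h/∂y = [30·(-0.23) − (-105)·(-0.54)] / 8400 = -0.007571
|∇h| = √(0.002190² + -0.007571²) = 0.007881
Seepage velocity v = K·i/n = 0.061 × 0.007881 / 0.4 = 0.001202 m/day = 0.439 m/yr.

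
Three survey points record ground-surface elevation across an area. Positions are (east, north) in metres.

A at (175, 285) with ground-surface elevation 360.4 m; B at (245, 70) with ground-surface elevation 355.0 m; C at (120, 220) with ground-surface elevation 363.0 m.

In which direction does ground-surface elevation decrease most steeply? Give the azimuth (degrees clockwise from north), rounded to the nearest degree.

Differences from A: to B (Δx, Δy, Δh) = (70, -215, -5.4); to C = (-55, -65, +2.6).
Solve a·Δx + b·Δy = Δz: det = 70·(-65) − (-55)·(-215) = -16375.
∂z/∂x = [(-5.4)·(-65) − (+2.6)·(-215)] / -16375 = -0.05557
∂z/∂y = [70·(+2.6) − (-55)·(-5.4)] / -16375 = +0.007023
Steepest decrease is along −∇f: components (+0.05557 E, -0.007023 N).
Azimuth = atan2(+0.05557, -0.007023) = 97.2° ≈ 097°.

097°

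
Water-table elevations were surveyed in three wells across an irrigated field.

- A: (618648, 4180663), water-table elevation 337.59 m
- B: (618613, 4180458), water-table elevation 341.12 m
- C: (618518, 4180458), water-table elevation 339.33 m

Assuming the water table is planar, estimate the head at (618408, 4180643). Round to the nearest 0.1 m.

With h = a·x + b·y + c and A as origin, the differences give:
  (-35)·a + (-205)·b = +3.53
  (-130)·a + (-205)·b = +1.74
Eliminate b (×(-205) and ×(-205), subtract): -19475·a = -366.950 → a = ∂h/∂x = +0.01884
Back-substitute: b = ∂h/∂y = -0.02044.
h(618408, 4180643) = 337.59 + (+0.01884)·(-240) + (-0.02044)·(-20) = 337.59 -4.522 +0.409 = 333.477 m.

333.5 m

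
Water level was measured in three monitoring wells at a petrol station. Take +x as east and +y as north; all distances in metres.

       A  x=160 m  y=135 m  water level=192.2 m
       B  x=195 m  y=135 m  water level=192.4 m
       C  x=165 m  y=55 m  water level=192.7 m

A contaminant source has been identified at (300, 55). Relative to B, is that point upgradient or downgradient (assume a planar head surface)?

upgradient

Taking A as reference: B−A = (35, 0, +0.2); C−A = (5, -80, +0.5).
Determinant of the coordinate differences = 35·(-80) − 5·0 = -2800.
∂h/∂x = [(+0.2)·(-80) − (+0.5)·0] / -2800 = +0.005714
∂h/∂y = [35·(+0.5) − 5·(+0.2)] / -2800 = -0.005893
Head at (300, 55) = 192.2 + (+0.005714)·(140) + (-0.005893)·(-80) = 193.47 m.
That is higher than the 192.4 m at B, so the point is upgradient.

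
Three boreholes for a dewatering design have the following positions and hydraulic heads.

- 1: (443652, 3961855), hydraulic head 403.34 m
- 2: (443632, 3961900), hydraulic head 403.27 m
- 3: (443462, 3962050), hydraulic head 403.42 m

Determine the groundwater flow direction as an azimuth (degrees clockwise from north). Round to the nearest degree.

049°

Differences from 1: to 2 (Δx, Δy, Δh) = (-20, 45, -0.07); to 3 = (-190, 195, +0.08).
Solve a·Δx + b·Δy = Δh: det = (-20)·195 − (-190)·45 = 4650.
∂h/∂x = [(-0.07)·195 − (+0.08)·45] / 4650 = -0.003710
∂h/∂y = [(-20)·(+0.08) − (-190)·(-0.07)] / 4650 = -0.003204
Flow direction (−∇h) has components (+0.003710 E, +0.003204 N).
Azimuth = atan2(E, N) = atan2(+0.003710, +0.003204) = 49.2° ≈ 049°.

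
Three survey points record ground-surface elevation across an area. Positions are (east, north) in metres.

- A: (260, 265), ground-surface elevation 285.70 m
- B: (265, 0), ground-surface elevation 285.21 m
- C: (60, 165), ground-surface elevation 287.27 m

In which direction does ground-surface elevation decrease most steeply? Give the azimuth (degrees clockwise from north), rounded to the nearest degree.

101°

Taking A as reference: B−A = (5, -265, -0.49); C−A = (-200, -100, +1.57).
Determinant of the coordinate differences = 5·(-100) − (-200)·(-265) = -53500.
∂z/∂x = [(-0.49)·(-100) − (+1.57)·(-265)] / -53500 = -0.008693
∂z/∂y = [5·(+1.57) − (-200)·(-0.49)] / -53500 = +0.001685
Steepest decrease is along −∇f: components (+0.008693 E, -0.001685 N).
Azimuth = atan2(+0.008693, -0.001685) = 101.0° ≈ 101°.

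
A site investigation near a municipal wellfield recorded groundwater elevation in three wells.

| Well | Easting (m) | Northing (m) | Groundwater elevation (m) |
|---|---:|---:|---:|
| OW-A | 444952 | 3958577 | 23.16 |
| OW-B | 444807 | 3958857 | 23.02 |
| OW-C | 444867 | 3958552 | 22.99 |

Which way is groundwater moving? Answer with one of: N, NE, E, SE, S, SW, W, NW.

With h = a·x + b·y + c and OW-A as origin, the differences give:
  (-145)·a + 280·b = -0.14
  (-85)·a + (-25)·b = -0.17
Eliminate b (×(-25) and ×280, subtract): 27425·a = 51.100 → a = ∂h/∂x = +0.001863
Back-substitute: b = ∂h/∂y = +0.0004649.
Flow = −∇h = (-0.001863 east, -0.0004649 north), which points west.

W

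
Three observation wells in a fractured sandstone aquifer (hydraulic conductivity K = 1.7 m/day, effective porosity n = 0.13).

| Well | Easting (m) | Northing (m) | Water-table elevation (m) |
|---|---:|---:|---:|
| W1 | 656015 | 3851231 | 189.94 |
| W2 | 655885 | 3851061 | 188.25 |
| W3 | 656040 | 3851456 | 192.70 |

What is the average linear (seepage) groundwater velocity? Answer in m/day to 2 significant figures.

0.17 m/day

With h = a·x + b·y + c and W1 as origin, the differences give:
  (-130)·a + (-170)·b = -1.69
  25·a + 225·b = +2.76
Eliminate b (×225 and ×(-170), subtract): -25000·a = 88.950 → a = ∂h/∂x = -0.003558
Back-substitute: b = ∂h/∂y = +0.01266.
|∇h| = √(-0.003558² + 0.01266²) = 0.01315
Seepage velocity v = K·i/n = 1.7 × 0.01315 / 0.13 = 0.172 m/day.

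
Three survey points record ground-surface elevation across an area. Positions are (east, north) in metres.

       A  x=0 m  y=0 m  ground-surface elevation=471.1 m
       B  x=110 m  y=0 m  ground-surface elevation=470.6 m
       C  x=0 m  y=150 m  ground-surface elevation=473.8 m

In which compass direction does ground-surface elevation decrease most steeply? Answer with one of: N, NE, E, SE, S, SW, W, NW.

∂z/∂x = (470.6 − 471.1) / (110 − 0) = -0.004545
∂z/∂y = (473.8 − 471.1) / (150 − 0) = +0.01800
Steepest decrease is along −∇f = (+0.004545 E, -0.01800 N) → south.

S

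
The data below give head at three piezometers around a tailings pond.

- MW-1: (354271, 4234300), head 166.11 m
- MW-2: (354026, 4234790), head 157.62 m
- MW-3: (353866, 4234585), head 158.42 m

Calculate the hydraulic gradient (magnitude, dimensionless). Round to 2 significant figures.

With h = a·x + b·y + c and MW-1 as origin, the differences give:
  (-245)·a + 490·b = -8.49
  (-405)·a + 285·b = -7.69
Eliminate b (×285 and ×490, subtract): 128625·a = 1348.450 → a = ∂h/∂x = +0.01048
Back-substitute: b = ∂h/∂y = -0.01208.
|∇h| = √(0.01048² + -0.01208²) = 0.01599

0.016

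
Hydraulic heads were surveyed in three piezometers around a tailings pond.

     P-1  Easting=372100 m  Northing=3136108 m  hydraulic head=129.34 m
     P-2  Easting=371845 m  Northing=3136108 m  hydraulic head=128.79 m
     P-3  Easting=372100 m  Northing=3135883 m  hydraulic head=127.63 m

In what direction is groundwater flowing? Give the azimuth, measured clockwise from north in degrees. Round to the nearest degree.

∂h/∂x = (128.79 − 129.34) / (371845 − 372100) = +0.002157
∂h/∂y = (127.63 − 129.34) / (3135883 − 3136108) = +0.007600
Flow direction (−∇h) has components (-0.002157 E, -0.007600 N).
Azimuth = atan2(E, N) = atan2(-0.002157, -0.007600) = 195.8° ≈ 196°.

196°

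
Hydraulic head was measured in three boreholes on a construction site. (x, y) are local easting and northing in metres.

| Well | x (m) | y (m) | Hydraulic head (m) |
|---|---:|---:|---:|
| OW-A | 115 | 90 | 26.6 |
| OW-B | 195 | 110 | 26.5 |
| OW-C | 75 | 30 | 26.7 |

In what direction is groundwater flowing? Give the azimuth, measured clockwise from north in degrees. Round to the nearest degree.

045°

With h = a·x + b·y + c and OW-A as origin, the differences give:
  80·a + 20·b = -0.1
  (-40)·a + (-60)·b = +0.1
Eliminate b (×(-60) and ×20, subtract): -4000·a = 4.00 → a = ∂h/∂x = -0.001000
Back-substitute: b = ∂h/∂y = -0.0010000.
Flow direction (−∇h) has components (+0.001000 E, +0.0010000 N).
Azimuth = atan2(E, N) = atan2(+0.001000, +0.0010000) = 45.0° ≈ 045°.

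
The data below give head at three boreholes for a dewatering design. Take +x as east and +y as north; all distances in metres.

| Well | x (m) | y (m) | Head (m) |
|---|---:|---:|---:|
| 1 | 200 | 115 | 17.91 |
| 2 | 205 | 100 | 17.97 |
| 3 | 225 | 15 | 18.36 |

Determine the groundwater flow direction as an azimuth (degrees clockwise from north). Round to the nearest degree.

045°

Differences from 1: to 2 (Δx, Δy, Δh) = (5, -15, +0.06); to 3 = (25, -100, +0.45).
Solve a·Δx + b·Δy = Δh: det = 5·(-100) − 25·(-15) = -125.
∂h/∂x = [(+0.06)·(-100) − (+0.45)·(-15)] / -125 = -0.006000
∂h/∂y = [5·(+0.45) − 25·(+0.06)] / -125 = -0.006000
Flow direction (−∇h) has components (+0.006000 E, +0.006000 N).
Azimuth = atan2(E, N) = atan2(+0.006000, +0.006000) = 45.0° ≈ 045°.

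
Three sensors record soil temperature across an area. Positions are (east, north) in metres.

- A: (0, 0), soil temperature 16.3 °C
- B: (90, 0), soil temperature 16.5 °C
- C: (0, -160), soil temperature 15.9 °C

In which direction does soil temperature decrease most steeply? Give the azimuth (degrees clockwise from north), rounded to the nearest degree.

222°

∂T/∂x = (16.5 − 16.3) / (90 − 0) = +0.002222
∂T/∂y = (15.9 − 16.3) / (-160 − 0) = +0.002500
Steepest decrease is along −∇f: components (-0.002222 E, -0.002500 N).
Azimuth = atan2(-0.002222, -0.002500) = 221.6° ≈ 222°.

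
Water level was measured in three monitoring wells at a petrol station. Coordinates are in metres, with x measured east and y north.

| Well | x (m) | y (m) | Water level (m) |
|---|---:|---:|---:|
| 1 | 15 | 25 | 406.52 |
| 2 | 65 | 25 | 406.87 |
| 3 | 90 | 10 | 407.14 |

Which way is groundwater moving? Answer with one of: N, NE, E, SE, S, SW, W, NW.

NW

With h = a·x + b·y + c and 1 as origin, the differences give:
  50·a + 0·b = +0.35
  75·a + (-15)·b = +0.62
Eliminate b (×(-15) and ×0, subtract): -750·a = -5.250 → a = ∂h/∂x = +0.007000
Back-substitute: b = ∂h/∂y = -0.006333.
Flow = −∇h = (-0.007000 east, +0.006333 north), which points northwest.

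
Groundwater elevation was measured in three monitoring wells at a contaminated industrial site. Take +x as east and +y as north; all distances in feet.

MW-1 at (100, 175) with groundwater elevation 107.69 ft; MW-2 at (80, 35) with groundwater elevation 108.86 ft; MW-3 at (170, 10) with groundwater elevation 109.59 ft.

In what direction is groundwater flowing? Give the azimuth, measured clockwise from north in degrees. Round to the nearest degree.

329°

Differences from MW-1: to MW-2 (Δx, Δy, Δh) = (-20, -140, +1.17); to MW-3 = (70, -165, +1.90).
Determinant of the coordinate differences = (-20)·(-165) − 70·(-140) = 13100.
∂h/∂x = [(+1.17)·(-165) − (+1.90)·(-140)] / 13100 = +0.005569
∂h/∂y = [(-20)·(+1.90) − 70·(+1.17)] / 13100 = -0.009153
Flow direction (−∇h) has components (-0.005569 E, +0.009153 N).
Azimuth = atan2(E, N) = atan2(-0.005569, +0.009153) = 328.7° ≈ 329°.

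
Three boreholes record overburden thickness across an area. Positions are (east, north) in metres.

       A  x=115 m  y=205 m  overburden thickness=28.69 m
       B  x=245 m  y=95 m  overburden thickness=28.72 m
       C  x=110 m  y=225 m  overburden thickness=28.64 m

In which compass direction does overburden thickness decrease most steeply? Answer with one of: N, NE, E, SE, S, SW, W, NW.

NE

Taking A as reference: B−A = (130, -110, +0.03); C−A = (-5, 20, -0.05).
Determinant of the coordinate differences = 130·20 − (-5)·(-110) = 2050.
∂d/∂x = [(+0.03)·20 − (-0.05)·(-110)] / 2050 = -0.002390
∂d/∂y = [130·(-0.05) − (-5)·(+0.03)] / 2050 = -0.003098
Steepest decrease is along −∇f = (+0.002390 E, +0.003098 N) → northeast.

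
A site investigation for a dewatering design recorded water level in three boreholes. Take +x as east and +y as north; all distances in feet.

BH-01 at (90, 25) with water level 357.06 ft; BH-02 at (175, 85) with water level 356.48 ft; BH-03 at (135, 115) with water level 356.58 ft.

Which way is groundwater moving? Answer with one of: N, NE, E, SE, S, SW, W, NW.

NE

Taking BH-01 as reference: BH-02−BH-01 = (85, 60, -0.58); BH-03−BH-01 = (45, 90, -0.48).
Determinant of the coordinate differences = 85·90 − 45·60 = 4950.
∂h/∂x = [(-0.58)·90 − (-0.48)·60] / 4950 = -0.004727
∂h/∂y = [85·(-0.48) − 45·(-0.58)] / 4950 = -0.002970
Flow = −∇h = (+0.004727 east, +0.002970 north), which points northeast.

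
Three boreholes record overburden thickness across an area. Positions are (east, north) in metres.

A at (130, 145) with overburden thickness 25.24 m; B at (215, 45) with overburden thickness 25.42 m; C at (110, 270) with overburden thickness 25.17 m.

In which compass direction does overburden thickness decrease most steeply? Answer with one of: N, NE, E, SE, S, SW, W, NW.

Differences from A: to B (Δx, Δy, Δh) = (85, -100, +0.18); to C = (-20, 125, -0.07).
Determinant of the coordinate differences = 85·125 − (-20)·(-100) = 8625.
∂d/∂x = [(+0.18)·125 − (-0.07)·(-100)] / 8625 = +0.001797
∂d/∂y = [85·(-0.07) − (-20)·(+0.18)] / 8625 = -0.0002725
Steepest decrease is along −∇f = (-0.001797 E, +0.0002725 N) → west.

W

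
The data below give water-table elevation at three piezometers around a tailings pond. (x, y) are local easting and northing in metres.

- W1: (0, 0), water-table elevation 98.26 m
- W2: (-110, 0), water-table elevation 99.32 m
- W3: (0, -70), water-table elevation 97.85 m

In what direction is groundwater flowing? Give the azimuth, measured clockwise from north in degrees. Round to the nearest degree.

∂h/∂x = (99.32 − 98.26) / (-110 − 0) = -0.009636
∂h/∂y = (97.85 − 98.26) / (-70 − 0) = +0.005857
Flow direction (−∇h) has components (+0.009636 E, -0.005857 N).
Azimuth = atan2(E, N) = atan2(+0.009636, -0.005857) = 121.3° ≈ 121°.

121°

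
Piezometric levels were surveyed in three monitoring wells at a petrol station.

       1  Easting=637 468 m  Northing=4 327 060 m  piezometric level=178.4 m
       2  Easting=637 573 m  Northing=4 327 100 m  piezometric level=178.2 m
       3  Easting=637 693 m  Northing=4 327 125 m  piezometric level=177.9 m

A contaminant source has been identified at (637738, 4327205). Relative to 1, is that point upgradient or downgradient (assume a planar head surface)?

downgradient

Three-point gradient (reference 1): Δ to 2 = (105, 40, -0.2), Δ to 3 = (225, 65, -0.5).
∂h/∂x = -0.003218, ∂h/∂y = +0.003448 (det = -2175).
Head at (637738, 4327205) = 178.4 + (-0.003218)·(270) + (+0.003448)·(145) = 178.03 m.
That is lower than the 178.4 m at 1, so the point is downgradient.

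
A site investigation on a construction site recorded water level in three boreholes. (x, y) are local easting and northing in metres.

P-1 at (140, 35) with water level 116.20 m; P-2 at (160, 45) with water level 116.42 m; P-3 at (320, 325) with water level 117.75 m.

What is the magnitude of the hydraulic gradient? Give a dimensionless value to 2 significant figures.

With h = a·x + b·y + c and P-1 as origin, the differences give:
  20·a + 10·b = +0.22
  180·a + 290·b = +1.55
Eliminate b (×290 and ×10, subtract): 4000·a = 48.300 → a = ∂h/∂x = +0.01207
Back-substitute: b = ∂h/∂y = -0.002150.
|∇h| = √(0.01207² + -0.002150²) = 0.01226

0.012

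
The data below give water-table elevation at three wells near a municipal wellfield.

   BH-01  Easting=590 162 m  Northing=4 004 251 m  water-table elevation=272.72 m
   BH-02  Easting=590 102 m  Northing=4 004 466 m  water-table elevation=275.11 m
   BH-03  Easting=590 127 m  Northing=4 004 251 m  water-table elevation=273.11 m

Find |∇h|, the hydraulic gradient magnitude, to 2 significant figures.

Taking BH-01 as reference: BH-02−BH-01 = (-60, 215, +2.39); BH-03−BH-01 = (-35, 0, +0.39).
Determinant of the coordinate differences = (-60)·0 − (-35)·215 = 7525.
∂h/∂x = [(+2.39)·0 − (+0.39)·215] / 7525 = -0.01114
∂h/∂y = [(-60)·(+0.39) − (-35)·(+2.39)] / 7525 = +0.008007
|∇h| = √(-0.01114² + 0.008007²) = 0.01372

0.014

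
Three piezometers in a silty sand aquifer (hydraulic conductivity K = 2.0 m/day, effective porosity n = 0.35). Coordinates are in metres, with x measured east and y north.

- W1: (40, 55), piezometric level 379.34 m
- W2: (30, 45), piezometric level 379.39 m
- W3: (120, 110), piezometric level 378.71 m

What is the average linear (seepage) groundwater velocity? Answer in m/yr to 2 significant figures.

35 m/yr

With h = a·x + b·y + c and W1 as origin, the differences give:
  (-10)·a + (-10)·b = +0.05
  80·a + 55·b = -0.63
Eliminate b (×55 and ×(-10), subtract): 250·a = -3.550 → a = ∂h/∂x = -0.01420
Back-substitute: b = ∂h/∂y = +0.009200.
|∇h| = √(-0.01420² + 0.009200²) = 0.01692
Seepage velocity v = K·i/n = 2.0 × 0.01692 / 0.35 = 0.09669 m/day = 35.32 m/yr.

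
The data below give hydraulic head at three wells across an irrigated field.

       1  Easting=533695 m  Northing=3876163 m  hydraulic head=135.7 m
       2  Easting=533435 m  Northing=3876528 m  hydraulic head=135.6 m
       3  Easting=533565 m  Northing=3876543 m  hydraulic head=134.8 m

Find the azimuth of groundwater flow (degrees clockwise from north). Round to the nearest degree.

053°

Differences from 1: to 2 (Δx, Δy, Δh) = (-260, 365, -0.1); to 3 = (-130, 380, -0.9).
Determinant of the coordinate differences = (-260)·380 − (-130)·365 = -51350.
∂h/∂x = [(-0.1)·380 − (-0.9)·365] / -51350 = -0.005657
∂h/∂y = [(-260)·(-0.9) − (-130)·(-0.1)] / -51350 = -0.004304
Flow direction (−∇h) has components (+0.005657 E, +0.004304 N).
Azimuth = atan2(E, N) = atan2(+0.005657, +0.004304) = 52.7° ≈ 053°.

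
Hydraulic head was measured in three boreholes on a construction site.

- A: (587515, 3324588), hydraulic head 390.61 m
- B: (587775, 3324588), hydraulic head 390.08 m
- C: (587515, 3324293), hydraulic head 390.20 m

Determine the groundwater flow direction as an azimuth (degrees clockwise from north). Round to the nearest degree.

124°

∂h/∂x = (390.08 − 390.61) / (587775 − 587515) = -0.002038
∂h/∂y = (390.20 − 390.61) / (3324293 − 3324588) = +0.001390
Flow direction (−∇h) has components (+0.002038 E, -0.001390 N).
Azimuth = atan2(E, N) = atan2(+0.002038, -0.001390) = 124.3° ≈ 124°.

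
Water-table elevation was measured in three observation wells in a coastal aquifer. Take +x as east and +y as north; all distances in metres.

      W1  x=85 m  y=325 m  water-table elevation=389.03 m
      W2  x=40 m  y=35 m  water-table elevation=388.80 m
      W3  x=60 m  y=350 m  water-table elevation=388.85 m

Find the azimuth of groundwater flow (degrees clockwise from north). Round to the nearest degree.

272°

Differences from W1: to W2 (Δx, Δy, Δh) = (-45, -290, -0.23); to W3 = (-25, 25, -0.18).
Determinant of the coordinate differences = (-45)·25 − (-25)·(-290) = -8375.
∂h/∂x = [(-0.23)·25 − (-0.18)·(-290)] / -8375 = +0.006919
∂h/∂y = [(-45)·(-0.18) − (-25)·(-0.23)] / -8375 = -0.0002806
Flow direction (−∇h) has components (-0.006919 E, +0.0002806 N).
Azimuth = atan2(E, N) = atan2(-0.006919, +0.0002806) = 272.3° ≈ 272°.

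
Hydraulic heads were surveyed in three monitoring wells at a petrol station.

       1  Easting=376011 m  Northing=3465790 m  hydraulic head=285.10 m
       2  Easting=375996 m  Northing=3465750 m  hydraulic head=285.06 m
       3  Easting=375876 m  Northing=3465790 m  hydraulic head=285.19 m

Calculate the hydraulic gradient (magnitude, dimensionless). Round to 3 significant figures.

0.00142

Differences from 1: to 2 (Δx, Δy, Δh) = (-15, -40, -0.04); to 3 = (-135, 0, +0.09).
Determinant of the coordinate differences = (-15)·0 − (-135)·(-40) = -5400.
∂h/∂x = [(-0.04)·0 − (+0.09)·(-40)] / -5400 = -0.0006667
∂h/∂y = [(-15)·(+0.09) − (-135)·(-0.04)] / -5400 = +0.001250
|∇h| = √(-0.0006667² + 0.001250²) = 0.001417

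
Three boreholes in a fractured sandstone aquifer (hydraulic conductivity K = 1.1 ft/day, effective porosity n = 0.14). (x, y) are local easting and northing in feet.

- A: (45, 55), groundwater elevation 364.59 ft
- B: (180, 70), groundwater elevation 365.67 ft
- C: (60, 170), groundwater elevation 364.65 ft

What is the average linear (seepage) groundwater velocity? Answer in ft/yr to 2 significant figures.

23 ft/yr

Three-point gradient (reference A): Δ to B = (135, 15, +1.08), Δ to C = (15, 115, +0.06).
∂h/∂x = +0.008059, ∂h/∂y = -0.0005294 (det = 15300).
|∇h| = √(0.008059² + -0.0005294²) = 0.008076
Seepage velocity v = K·i/n = 1.1 × 0.008076 / 0.14 = 0.06345 ft/day = 23.18 ft/yr.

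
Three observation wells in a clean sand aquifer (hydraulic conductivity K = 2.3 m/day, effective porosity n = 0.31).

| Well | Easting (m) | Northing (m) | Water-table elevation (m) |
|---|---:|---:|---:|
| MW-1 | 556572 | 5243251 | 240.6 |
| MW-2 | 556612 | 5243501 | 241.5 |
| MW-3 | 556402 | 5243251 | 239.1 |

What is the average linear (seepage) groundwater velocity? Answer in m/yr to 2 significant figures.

25 m/yr

Taking MW-1 as reference: MW-2−MW-1 = (40, 250, +0.9); MW-3−MW-1 = (-170, 0, -1.5).
Solve a·Δx + b·Δy = Δh: det = 40·0 − (-170)·250 = 42500.
∂h/∂x = [(+0.9)·0 − (-1.5)·250] / 42500 = +0.008824
∂h/∂y = [40·(-1.5) − (-170)·(+0.9)] / 42500 = +0.002188
|∇h| = √(0.008824² + 0.002188²) = 0.009091
Seepage velocity v = K·i/n = 2.3 × 0.009091 / 0.31 = 0.06745 m/day = 24.64 m/yr.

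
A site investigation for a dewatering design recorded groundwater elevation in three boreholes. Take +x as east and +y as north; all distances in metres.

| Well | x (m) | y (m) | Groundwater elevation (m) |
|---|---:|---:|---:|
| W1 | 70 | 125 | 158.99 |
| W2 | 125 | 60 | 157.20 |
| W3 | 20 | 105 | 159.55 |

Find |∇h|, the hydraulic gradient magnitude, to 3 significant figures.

Differences from W1: to W2 (Δx, Δy, Δh) = (55, -65, -1.79); to W3 = (-50, -20, +0.56).
Solve a·Δx + b·Δy = Δh: det = 55·(-20) − (-50)·(-65) = -4350.
∂h/∂x = [(-1.79)·(-20) − (+0.56)·(-65)] / -4350 = -0.01660
∂h/∂y = [55·(+0.56) − (-50)·(-1.79)] / -4350 = +0.01349
|∇h| = √(-0.01660² + 0.01349²) = 0.02139

0.0214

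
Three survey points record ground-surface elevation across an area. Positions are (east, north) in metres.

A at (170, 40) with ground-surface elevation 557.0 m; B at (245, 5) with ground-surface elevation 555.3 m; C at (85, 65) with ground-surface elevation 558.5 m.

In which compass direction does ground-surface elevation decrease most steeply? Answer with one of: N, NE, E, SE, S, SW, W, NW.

S

Taking A as reference: B−A = (75, -35, -1.7); C−A = (-85, 25, +1.5).
Determinant of the coordinate differences = 75·25 − (-85)·(-35) = -1100.
∂z/∂x = [(-1.7)·25 − (+1.5)·(-35)] / -1100 = -0.009091
∂z/∂y = [75·(+1.5) − (-85)·(-1.7)] / -1100 = +0.02909
Steepest decrease is along −∇f = (+0.009091 E, -0.02909 N) → south.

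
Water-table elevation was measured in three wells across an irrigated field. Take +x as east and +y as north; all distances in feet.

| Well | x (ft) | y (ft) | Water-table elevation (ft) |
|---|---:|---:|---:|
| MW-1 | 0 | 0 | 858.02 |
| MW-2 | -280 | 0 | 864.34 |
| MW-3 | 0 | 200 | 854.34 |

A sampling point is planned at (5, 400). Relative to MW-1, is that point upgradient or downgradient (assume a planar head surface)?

downgradient

∂h/∂x = (864.34 − 858.02) / (-280 − 0) = -0.02257
∂h/∂y = (854.34 − 858.02) / (200 − 0) = -0.01840
Head at (5, 400) = 858.02 + (-0.02257)·(5) + (-0.01840)·(400) = 850.55 ft.
That is lower than the 858.02 ft at MW-1, so the point is downgradient.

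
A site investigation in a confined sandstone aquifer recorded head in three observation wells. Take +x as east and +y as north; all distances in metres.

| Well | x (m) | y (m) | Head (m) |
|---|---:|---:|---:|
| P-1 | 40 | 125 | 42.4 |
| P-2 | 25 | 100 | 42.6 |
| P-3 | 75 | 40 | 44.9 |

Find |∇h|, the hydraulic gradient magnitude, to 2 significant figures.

With h = a·x + b·y + c and P-1 as origin, the differences give:
  (-15)·a + (-25)·b = +0.2
  35·a + (-85)·b = +2.5
Eliminate b (×(-85) and ×(-25), subtract): 2150·a = 45.50 → a = ∂h/∂x = +0.02116
Back-substitute: b = ∂h/∂y = -0.02070.
|∇h| = √(0.02116² + -0.02070²) = 0.0296

0.030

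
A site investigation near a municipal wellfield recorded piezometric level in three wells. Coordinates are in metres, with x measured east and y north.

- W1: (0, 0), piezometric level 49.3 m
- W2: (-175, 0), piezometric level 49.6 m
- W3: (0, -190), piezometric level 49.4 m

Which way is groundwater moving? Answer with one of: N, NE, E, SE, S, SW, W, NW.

∂h/∂x = (49.6 − 49.3) / (-175 − 0) = -0.001714
∂h/∂y = (49.4 − 49.3) / (-190 − 0) = -0.0005263
Flow = −∇h = (+0.001714 east, +0.0005263 north), which points east.

E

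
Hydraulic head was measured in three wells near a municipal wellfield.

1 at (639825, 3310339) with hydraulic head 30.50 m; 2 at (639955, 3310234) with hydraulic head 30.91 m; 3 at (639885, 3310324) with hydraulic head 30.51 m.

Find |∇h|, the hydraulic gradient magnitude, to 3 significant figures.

0.00548

Taking 1 as reference: 2−1 = (130, -105, +0.41); 3−1 = (60, -15, +0.01).
Determinant of the coordinate differences = 130·(-15) − 60·(-105) = 4350.
∂h/∂x = [(+0.41)·(-15) − (+0.01)·(-105)] / 4350 = -0.001172
∂h/∂y = [130·(+0.01) − 60·(+0.41)] / 4350 = -0.005356
|∇h| = √(-0.001172² + -0.005356²) = 0.005483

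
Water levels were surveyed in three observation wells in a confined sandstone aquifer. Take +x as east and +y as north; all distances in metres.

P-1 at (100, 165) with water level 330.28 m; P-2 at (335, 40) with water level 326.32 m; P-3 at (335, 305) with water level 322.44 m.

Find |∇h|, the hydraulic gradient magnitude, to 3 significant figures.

0.0287

Differences from P-1: to P-2 (Δx, Δy, Δh) = (235, -125, -3.96); to P-3 = (235, 140, -7.84).
Solve a·Δx + b·Δy = Δh: det = 235·140 − 235·(-125) = 62275.
∂h/∂x = [(-3.96)·140 − (-7.84)·(-125)] / 62275 = -0.02464
∂h/∂y = [235·(-7.84) − 235·(-3.96)] / 62275 = -0.01464
|∇h| = √(-0.02464² + -0.01464²) = 0.02866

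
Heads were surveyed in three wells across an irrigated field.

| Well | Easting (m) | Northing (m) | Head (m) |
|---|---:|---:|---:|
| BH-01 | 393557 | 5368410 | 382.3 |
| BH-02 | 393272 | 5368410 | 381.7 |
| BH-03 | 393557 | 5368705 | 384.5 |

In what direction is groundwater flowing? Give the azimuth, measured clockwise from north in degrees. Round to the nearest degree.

∂h/∂x = (381.7 − 382.3) / (393272 − 393557) = +0.002105
∂h/∂y = (384.5 − 382.3) / (5368705 − 5368410) = +0.007458
Flow direction (−∇h) has components (-0.002105 E, -0.007458 N).
Azimuth = atan2(E, N) = atan2(-0.002105, -0.007458) = 195.8° ≈ 196°.

196°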